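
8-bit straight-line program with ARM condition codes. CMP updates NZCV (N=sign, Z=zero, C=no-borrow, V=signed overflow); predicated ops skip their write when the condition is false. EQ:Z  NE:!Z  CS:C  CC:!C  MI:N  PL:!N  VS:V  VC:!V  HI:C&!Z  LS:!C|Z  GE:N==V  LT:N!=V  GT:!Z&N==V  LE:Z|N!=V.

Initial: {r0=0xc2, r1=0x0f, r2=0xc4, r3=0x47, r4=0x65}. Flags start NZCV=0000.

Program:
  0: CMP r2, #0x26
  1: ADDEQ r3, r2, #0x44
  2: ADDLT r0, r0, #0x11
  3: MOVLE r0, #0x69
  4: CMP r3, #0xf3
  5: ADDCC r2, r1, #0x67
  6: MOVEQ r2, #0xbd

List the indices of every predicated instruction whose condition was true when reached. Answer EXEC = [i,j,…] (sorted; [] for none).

EXEC = [2,3,5]

0: ✓ CMP  NZCV=1010
1: · ADDEQ
2: ✓ ADDLT  r0←0xd3
3: ✓ MOVLE  r0←0x69
4: ✓ CMP  NZCV=0000
5: ✓ ADDCC  r2←0x76
6: · MOVEQ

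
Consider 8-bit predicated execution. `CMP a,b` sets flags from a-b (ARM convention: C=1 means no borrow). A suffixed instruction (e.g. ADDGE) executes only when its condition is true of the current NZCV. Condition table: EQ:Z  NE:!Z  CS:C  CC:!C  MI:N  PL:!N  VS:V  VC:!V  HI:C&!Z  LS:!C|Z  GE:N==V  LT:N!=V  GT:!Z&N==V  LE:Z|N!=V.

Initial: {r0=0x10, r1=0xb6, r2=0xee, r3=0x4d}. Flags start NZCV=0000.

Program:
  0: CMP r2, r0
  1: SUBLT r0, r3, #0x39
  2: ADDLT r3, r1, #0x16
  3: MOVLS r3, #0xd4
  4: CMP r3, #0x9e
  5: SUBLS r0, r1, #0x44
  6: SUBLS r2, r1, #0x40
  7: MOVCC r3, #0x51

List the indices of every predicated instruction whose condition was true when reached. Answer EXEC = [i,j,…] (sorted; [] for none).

EXEC = [1,2]

[0] flags=1010 → (cmp)
[1] flags=1010 LT?T → r0=0x14
[2] flags=1010 LT?T → r3=0xcc
[3] flags=1010 LS?F → skip
[4] flags=0010 → (cmp)
[5] flags=0010 LS?F → skip
[6] flags=0010 LS?F → skip
[7] flags=0010 CC?F → skip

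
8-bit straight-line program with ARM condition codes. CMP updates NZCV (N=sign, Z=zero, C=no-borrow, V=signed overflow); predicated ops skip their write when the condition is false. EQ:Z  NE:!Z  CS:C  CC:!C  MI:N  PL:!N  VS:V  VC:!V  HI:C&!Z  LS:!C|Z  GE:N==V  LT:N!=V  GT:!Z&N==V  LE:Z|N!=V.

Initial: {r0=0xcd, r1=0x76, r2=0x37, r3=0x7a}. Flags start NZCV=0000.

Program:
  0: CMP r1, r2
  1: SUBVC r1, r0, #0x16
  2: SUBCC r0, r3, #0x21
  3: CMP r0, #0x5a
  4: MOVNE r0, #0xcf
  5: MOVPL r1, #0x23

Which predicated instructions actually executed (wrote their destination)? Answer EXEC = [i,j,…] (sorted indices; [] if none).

EXEC = [1,4,5]

0: ✓ CMP  NZCV=0010
1: ✓ SUBVC  r1←0xb7
2: · SUBCC
3: ✓ CMP  NZCV=0011
4: ✓ MOVNE  r0←0xcf
5: ✓ MOVPL  r1←0x23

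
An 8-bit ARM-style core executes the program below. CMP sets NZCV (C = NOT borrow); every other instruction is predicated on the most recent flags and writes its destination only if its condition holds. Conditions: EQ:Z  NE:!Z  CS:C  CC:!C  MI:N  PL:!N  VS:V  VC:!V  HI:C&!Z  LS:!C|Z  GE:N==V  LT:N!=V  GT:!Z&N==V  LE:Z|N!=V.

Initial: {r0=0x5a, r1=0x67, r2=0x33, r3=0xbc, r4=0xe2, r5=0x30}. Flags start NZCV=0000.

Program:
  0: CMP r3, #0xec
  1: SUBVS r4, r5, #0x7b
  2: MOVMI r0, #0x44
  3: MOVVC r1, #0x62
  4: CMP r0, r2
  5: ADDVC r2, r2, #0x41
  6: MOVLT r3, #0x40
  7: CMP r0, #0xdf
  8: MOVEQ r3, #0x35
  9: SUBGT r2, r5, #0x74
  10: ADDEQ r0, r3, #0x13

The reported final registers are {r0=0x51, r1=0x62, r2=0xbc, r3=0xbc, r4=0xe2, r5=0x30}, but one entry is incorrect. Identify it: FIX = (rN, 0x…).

FIX = (r0, 0x44)

[0] flags=1000 → (cmp)
[1] flags=1000 VS?F → skip
[2] flags=1000 MI?T → r0=0x44
[3] flags=1000 VC?T → r1=0x62
[4] flags=0010 → (cmp)
[5] flags=0010 VC?T → r2=0x74
[6] flags=0010 LT?F → skip
[7] flags=0000 → (cmp)
[8] flags=0000 EQ?F → skip
[9] flags=0000 GT?T → r2=0xbc
[10] flags=0000 EQ?F → skip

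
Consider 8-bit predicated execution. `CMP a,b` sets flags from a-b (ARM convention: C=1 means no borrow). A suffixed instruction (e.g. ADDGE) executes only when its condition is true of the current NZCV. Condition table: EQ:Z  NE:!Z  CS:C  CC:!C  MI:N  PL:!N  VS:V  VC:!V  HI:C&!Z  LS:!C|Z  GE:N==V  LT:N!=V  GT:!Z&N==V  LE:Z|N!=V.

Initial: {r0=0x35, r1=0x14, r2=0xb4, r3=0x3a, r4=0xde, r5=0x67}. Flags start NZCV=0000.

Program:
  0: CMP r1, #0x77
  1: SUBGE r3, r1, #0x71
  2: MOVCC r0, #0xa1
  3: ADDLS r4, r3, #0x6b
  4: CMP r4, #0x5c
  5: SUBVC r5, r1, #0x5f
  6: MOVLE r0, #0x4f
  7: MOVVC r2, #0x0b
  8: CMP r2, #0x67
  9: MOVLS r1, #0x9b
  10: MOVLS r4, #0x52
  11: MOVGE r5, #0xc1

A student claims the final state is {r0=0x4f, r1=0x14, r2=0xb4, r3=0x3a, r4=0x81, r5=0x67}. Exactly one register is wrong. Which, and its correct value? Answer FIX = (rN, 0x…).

FIX = (r4, 0xa5)

[0] flags=1000 → (cmp)
[1] flags=1000 GE?F → skip
[2] flags=1000 CC?T → r0=0xa1
[3] flags=1000 LS?T → r4=0xa5
[4] flags=0011 → (cmp)
[5] flags=0011 VC?F → skip
[6] flags=0011 LE?T → r0=0x4f
[7] flags=0011 VC?F → skip
[8] flags=0011 → (cmp)
[9] flags=0011 LS?F → skip
[10] flags=0011 LS?F → skip
[11] flags=0011 GE?F → skip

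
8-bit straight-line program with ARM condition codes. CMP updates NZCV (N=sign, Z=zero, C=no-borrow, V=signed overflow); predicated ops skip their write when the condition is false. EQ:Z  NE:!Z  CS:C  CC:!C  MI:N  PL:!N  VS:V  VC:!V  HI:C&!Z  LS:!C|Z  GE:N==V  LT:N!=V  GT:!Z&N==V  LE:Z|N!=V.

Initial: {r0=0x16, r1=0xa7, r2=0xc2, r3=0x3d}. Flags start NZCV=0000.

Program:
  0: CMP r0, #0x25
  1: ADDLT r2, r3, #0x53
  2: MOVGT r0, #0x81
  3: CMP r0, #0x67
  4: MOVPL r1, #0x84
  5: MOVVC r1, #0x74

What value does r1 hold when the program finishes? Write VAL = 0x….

VAL = 0x74

0: ✓ CMP  NZCV=1000
1: ✓ ADDLT  r2←0x90
2: · MOVGT
3: ✓ CMP  NZCV=1000
4: · MOVPL
5: ✓ MOVVC  r1←0x74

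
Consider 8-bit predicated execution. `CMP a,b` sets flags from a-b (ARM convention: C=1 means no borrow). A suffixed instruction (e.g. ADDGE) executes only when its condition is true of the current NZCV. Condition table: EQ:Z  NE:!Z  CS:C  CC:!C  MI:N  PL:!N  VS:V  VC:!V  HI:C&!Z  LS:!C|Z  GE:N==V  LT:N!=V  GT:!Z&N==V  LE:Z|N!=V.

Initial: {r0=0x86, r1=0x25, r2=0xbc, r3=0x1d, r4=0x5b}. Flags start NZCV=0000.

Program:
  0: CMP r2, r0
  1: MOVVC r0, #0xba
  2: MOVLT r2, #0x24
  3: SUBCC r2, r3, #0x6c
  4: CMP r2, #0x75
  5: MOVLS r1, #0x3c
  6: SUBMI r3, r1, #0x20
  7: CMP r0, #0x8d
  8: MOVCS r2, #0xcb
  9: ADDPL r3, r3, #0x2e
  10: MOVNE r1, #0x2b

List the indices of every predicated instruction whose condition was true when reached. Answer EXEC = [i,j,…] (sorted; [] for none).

[0] flags=0010 → (cmp)
[1] flags=0010 VC?T → r0=0xba
[2] flags=0010 LT?F → skip
[3] flags=0010 CC?F → skip
[4] flags=0011 → (cmp)
[5] flags=0011 LS?F → skip
[6] flags=0011 MI?F → skip
[7] flags=0010 → (cmp)
[8] flags=0010 CS?T → r2=0xcb
[9] flags=0010 PL?T → r3=0x4b
[10] flags=0010 NE?T → r1=0x2b

EXEC = [1,8,9,10]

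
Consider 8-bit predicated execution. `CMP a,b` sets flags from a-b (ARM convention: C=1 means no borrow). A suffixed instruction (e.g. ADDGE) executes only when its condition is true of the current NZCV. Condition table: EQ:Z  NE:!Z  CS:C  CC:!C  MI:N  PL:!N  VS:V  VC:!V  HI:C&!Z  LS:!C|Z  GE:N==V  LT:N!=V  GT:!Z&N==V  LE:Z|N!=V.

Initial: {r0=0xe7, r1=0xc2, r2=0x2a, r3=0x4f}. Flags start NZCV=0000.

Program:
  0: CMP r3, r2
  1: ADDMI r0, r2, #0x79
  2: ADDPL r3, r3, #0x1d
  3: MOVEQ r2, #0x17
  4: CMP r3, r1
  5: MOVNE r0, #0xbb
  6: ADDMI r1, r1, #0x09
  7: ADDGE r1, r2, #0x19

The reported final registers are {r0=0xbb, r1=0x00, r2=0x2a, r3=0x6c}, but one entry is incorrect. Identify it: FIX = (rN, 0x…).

0: ✓ CMP  NZCV=0010
1: · ADDMI
2: ✓ ADDPL  r3←0x6c
3: · MOVEQ
4: ✓ CMP  NZCV=1001
5: ✓ MOVNE  r0←0xbb
6: ✓ ADDMI  r1←0xcb
7: ✓ ADDGE  r1←0x43

FIX = (r1, 0x43)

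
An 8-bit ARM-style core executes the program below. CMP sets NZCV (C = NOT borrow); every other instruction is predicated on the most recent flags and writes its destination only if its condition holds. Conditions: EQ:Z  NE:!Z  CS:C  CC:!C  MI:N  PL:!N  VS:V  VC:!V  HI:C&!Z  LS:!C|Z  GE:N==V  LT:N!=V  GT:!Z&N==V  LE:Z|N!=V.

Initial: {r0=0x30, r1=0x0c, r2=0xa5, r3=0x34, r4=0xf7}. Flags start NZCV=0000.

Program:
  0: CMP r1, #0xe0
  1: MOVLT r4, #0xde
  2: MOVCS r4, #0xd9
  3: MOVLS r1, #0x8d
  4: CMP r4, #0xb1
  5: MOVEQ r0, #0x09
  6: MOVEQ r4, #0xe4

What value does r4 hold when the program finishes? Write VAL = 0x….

VAL = 0xf7

[0] flags=0000 → (cmp)
[1] flags=0000 LT?F → skip
[2] flags=0000 CS?F → skip
[3] flags=0000 LS?T → r1=0x8d
[4] flags=0010 → (cmp)
[5] flags=0010 EQ?F → skip
[6] flags=0010 EQ?F → skip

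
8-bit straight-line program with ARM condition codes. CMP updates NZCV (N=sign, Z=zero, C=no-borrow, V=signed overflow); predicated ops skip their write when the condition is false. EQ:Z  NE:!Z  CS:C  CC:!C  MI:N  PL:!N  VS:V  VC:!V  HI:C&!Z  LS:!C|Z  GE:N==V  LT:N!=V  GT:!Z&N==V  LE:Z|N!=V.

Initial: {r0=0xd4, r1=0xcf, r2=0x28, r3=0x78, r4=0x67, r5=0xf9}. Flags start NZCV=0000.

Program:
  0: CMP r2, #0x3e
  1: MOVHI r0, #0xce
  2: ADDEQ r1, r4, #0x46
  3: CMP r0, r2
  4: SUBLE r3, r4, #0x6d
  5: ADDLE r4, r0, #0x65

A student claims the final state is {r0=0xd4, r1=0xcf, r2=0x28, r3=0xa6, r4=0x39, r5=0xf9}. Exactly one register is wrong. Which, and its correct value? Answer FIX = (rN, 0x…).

FIX = (r3, 0xfa)

0: ✓ CMP  NZCV=1000
1: · MOVHI
2: · ADDEQ
3: ✓ CMP  NZCV=1010
4: ✓ SUBLE  r3←0xfa
5: ✓ ADDLE  r4←0x39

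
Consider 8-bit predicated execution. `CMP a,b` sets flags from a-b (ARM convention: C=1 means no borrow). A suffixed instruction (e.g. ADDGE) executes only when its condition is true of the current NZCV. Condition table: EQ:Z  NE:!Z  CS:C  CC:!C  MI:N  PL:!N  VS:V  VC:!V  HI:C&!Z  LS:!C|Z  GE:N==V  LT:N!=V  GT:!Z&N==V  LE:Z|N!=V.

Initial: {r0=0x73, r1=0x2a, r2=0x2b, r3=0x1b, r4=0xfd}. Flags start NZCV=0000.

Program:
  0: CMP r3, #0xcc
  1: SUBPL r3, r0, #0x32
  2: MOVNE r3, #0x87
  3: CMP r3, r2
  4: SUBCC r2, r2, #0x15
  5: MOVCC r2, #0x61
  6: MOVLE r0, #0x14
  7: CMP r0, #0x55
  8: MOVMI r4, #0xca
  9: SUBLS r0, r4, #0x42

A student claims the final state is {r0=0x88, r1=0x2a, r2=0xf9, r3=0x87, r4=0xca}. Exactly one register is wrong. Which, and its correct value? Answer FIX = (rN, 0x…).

FIX = (r2, 0x2b)

0: ✓ CMP  NZCV=0000
1: ✓ SUBPL  r3←0x41
2: ✓ MOVNE  r3←0x87
3: ✓ CMP  NZCV=0011
4: · SUBCC
5: · MOVCC
6: ✓ MOVLE  r0←0x14
7: ✓ CMP  NZCV=1000
8: ✓ MOVMI  r4←0xca
9: ✓ SUBLS  r0←0x88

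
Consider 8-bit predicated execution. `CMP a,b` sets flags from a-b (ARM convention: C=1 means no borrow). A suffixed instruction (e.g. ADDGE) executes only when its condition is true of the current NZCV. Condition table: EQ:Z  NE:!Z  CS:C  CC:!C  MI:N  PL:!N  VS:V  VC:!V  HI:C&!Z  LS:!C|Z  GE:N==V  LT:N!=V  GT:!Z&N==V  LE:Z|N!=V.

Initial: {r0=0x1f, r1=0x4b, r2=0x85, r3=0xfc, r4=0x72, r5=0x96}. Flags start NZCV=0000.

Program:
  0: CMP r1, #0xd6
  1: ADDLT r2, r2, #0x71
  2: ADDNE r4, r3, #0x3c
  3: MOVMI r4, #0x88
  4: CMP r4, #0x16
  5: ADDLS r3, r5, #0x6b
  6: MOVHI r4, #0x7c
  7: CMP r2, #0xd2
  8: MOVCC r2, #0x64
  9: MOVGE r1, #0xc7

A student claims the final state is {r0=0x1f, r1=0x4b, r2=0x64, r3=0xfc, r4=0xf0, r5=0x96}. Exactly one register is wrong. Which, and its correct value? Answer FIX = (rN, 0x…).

FIX = (r4, 0x7c)

0: ✓ CMP  NZCV=0000
1: · ADDLT
2: ✓ ADDNE  r4←0x38
3: · MOVMI
4: ✓ CMP  NZCV=0010
5: · ADDLS
6: ✓ MOVHI  r4←0x7c
7: ✓ CMP  NZCV=1000
8: ✓ MOVCC  r2←0x64
9: · MOVGE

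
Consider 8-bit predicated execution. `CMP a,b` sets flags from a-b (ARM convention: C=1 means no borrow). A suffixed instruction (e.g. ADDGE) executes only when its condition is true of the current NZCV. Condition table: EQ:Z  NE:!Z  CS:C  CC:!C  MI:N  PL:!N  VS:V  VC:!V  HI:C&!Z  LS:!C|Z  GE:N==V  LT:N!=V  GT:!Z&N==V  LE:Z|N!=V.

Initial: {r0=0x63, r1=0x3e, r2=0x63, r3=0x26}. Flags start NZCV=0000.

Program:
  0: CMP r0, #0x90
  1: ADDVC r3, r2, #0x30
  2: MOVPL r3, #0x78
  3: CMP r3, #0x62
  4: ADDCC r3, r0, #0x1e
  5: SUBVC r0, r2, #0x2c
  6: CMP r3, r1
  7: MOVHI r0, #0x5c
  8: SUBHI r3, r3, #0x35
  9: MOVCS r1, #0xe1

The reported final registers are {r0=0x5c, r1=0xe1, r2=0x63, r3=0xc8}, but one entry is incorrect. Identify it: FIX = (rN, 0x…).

FIX = (r3, 0x4c)

[0] flags=1001 → (cmp)
[1] flags=1001 VC?F → skip
[2] flags=1001 PL?F → skip
[3] flags=1000 → (cmp)
[4] flags=1000 CC?T → r3=0x81
[5] flags=1000 VC?T → r0=0x37
[6] flags=0011 → (cmp)
[7] flags=0011 HI?T → r0=0x5c
[8] flags=0011 HI?T → r3=0x4c
[9] flags=0011 CS?T → r1=0xe1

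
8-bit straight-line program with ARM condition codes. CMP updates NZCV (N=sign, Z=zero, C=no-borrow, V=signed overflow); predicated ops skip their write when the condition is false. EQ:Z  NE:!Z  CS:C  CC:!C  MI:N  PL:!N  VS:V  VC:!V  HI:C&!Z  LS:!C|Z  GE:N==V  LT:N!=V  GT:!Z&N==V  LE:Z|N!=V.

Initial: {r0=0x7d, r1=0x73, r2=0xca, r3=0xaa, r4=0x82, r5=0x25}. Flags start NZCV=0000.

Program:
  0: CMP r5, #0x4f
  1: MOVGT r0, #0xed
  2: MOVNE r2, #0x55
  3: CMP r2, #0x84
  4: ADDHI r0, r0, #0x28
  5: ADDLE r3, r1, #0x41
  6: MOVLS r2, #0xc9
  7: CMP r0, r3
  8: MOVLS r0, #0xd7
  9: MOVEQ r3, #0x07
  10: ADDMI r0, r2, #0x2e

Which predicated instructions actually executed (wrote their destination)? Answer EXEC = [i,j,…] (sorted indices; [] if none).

0: ✓ CMP  NZCV=1000
1: · MOVGT
2: ✓ MOVNE  r2←0x55
3: ✓ CMP  NZCV=1001
4: · ADDHI
5: · ADDLE
6: ✓ MOVLS  r2←0xc9
7: ✓ CMP  NZCV=1001
8: ✓ MOVLS  r0←0xd7
9: · MOVEQ
10: ✓ ADDMI  r0←0xf7

EXEC = [2,6,8,10]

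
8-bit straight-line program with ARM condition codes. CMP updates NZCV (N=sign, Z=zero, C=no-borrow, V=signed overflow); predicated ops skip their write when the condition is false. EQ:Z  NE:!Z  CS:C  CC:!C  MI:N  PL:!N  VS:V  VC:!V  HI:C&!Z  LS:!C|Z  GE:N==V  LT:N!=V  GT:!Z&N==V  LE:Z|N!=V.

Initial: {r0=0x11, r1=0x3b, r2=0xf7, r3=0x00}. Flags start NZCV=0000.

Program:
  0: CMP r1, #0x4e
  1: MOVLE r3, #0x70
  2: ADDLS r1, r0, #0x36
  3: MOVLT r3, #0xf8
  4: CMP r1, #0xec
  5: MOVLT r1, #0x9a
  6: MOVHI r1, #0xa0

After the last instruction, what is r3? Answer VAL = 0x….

0: ✓ CMP  NZCV=1000
1: ✓ MOVLE  r3←0x70
2: ✓ ADDLS  r1←0x47
3: ✓ MOVLT  r3←0xf8
4: ✓ CMP  NZCV=0000
5: · MOVLT
6: · MOVHI

VAL = 0xf8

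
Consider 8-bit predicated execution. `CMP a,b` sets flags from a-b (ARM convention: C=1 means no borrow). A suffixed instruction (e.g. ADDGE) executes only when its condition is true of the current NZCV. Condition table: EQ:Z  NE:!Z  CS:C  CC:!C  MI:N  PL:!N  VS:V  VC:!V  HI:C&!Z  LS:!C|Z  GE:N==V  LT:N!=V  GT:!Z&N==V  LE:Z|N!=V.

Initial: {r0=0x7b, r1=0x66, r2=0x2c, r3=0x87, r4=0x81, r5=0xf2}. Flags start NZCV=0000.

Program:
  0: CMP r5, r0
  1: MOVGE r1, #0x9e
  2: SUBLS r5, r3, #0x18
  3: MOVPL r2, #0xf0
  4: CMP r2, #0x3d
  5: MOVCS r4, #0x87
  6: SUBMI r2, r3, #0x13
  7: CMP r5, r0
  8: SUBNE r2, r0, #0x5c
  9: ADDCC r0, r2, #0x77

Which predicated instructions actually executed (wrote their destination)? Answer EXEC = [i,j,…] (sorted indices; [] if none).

EXEC = [3,5,6,8]

0: ✓ CMP  NZCV=0011
1: · MOVGE
2: · SUBLS
3: ✓ MOVPL  r2←0xf0
4: ✓ CMP  NZCV=1010
5: ✓ MOVCS  r4←0x87
6: ✓ SUBMI  r2←0x74
7: ✓ CMP  NZCV=0011
8: ✓ SUBNE  r2←0x1f
9: · ADDCC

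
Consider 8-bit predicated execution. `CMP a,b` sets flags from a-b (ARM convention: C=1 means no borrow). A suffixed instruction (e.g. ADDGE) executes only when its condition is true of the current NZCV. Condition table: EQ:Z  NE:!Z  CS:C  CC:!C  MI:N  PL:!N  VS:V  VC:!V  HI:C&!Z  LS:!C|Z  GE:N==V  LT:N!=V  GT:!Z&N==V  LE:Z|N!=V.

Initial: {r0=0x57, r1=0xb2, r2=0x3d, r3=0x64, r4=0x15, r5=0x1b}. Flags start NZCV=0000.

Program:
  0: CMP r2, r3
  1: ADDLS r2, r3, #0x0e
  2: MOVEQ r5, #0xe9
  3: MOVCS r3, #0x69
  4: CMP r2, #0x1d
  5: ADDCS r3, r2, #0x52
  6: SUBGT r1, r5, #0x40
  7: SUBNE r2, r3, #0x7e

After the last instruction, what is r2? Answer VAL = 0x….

[0] flags=1000 → (cmp)
[1] flags=1000 LS?T → r2=0x72
[2] flags=1000 EQ?F → skip
[3] flags=1000 CS?F → skip
[4] flags=0010 → (cmp)
[5] flags=0010 CS?T → r3=0xc4
[6] flags=0010 GT?T → r1=0xdb
[7] flags=0010 NE?T → r2=0x46

VAL = 0x46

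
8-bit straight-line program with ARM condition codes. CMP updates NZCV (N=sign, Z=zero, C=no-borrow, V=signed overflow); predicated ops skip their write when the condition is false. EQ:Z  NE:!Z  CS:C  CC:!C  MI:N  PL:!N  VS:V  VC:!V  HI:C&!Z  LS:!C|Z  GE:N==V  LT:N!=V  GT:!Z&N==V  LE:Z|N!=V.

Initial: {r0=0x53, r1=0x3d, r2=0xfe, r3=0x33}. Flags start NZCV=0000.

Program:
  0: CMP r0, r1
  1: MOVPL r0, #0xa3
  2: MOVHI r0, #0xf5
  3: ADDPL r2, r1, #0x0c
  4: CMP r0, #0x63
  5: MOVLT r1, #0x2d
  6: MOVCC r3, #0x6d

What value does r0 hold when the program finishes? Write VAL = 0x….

VAL = 0xf5

0: ✓ CMP  NZCV=0010
1: ✓ MOVPL  r0←0xa3
2: ✓ MOVHI  r0←0xf5
3: ✓ ADDPL  r2←0x49
4: ✓ CMP  NZCV=1010
5: ✓ MOVLT  r1←0x2d
6: · MOVCC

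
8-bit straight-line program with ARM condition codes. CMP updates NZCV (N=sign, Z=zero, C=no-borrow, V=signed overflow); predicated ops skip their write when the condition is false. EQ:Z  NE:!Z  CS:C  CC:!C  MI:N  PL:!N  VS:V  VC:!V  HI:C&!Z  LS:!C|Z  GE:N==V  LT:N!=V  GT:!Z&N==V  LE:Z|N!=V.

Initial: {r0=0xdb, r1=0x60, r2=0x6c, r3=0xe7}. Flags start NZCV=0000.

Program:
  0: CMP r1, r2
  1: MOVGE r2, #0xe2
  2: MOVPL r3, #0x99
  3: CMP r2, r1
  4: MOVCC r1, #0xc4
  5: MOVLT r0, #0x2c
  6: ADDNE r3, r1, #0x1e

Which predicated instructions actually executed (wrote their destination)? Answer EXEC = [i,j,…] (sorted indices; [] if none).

EXEC = [6]

0: ✓ CMP  NZCV=1000
1: · MOVGE
2: · MOVPL
3: ✓ CMP  NZCV=0010
4: · MOVCC
5: · MOVLT
6: ✓ ADDNE  r3←0x7e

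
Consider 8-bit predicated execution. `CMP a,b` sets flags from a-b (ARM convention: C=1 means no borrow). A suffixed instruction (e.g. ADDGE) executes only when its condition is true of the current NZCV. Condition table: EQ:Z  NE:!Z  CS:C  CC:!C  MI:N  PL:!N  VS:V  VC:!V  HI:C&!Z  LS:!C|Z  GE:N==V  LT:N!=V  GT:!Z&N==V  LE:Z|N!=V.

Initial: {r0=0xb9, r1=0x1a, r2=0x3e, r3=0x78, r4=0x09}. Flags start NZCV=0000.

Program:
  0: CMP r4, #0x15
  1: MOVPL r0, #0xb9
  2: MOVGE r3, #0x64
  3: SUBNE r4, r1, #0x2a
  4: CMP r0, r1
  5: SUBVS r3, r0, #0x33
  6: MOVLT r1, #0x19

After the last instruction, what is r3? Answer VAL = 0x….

[0] flags=1000 → (cmp)
[1] flags=1000 PL?F → skip
[2] flags=1000 GE?F → skip
[3] flags=1000 NE?T → r4=0xf0
[4] flags=1010 → (cmp)
[5] flags=1010 VS?F → skip
[6] flags=1010 LT?T → r1=0x19

VAL = 0x78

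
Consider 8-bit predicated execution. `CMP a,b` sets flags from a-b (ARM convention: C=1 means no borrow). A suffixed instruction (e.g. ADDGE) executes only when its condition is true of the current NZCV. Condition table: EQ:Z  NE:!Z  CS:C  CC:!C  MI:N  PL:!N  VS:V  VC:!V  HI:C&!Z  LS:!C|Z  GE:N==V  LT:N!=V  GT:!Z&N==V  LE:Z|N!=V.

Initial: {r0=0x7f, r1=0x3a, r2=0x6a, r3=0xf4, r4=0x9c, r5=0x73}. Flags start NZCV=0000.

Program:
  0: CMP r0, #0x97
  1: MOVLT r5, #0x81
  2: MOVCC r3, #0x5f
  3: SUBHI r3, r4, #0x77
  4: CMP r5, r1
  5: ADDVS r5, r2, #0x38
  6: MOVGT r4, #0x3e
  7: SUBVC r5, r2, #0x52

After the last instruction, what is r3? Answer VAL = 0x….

0: ✓ CMP  NZCV=1001
1: · MOVLT
2: ✓ MOVCC  r3←0x5f
3: · SUBHI
4: ✓ CMP  NZCV=0010
5: · ADDVS
6: ✓ MOVGT  r4←0x3e
7: ✓ SUBVC  r5←0x18

VAL = 0x5f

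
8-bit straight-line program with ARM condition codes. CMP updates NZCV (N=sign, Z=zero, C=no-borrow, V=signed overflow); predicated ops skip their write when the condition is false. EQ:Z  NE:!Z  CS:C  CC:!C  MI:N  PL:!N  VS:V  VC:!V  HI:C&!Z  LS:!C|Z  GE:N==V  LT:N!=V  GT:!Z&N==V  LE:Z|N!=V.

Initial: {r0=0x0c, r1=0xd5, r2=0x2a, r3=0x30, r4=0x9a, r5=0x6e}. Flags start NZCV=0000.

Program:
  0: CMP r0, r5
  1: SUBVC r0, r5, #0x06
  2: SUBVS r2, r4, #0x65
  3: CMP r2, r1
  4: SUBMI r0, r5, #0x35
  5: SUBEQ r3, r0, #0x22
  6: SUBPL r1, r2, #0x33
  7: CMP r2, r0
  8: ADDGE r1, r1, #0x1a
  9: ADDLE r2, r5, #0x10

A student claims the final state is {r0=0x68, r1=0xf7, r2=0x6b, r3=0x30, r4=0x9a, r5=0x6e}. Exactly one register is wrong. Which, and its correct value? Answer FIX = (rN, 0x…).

FIX = (r2, 0x7e)

0: ✓ CMP  NZCV=1000
1: ✓ SUBVC  r0←0x68
2: · SUBVS
3: ✓ CMP  NZCV=0000
4: · SUBMI
5: · SUBEQ
6: ✓ SUBPL  r1←0xf7
7: ✓ CMP  NZCV=1000
8: · ADDGE
9: ✓ ADDLE  r2←0x7e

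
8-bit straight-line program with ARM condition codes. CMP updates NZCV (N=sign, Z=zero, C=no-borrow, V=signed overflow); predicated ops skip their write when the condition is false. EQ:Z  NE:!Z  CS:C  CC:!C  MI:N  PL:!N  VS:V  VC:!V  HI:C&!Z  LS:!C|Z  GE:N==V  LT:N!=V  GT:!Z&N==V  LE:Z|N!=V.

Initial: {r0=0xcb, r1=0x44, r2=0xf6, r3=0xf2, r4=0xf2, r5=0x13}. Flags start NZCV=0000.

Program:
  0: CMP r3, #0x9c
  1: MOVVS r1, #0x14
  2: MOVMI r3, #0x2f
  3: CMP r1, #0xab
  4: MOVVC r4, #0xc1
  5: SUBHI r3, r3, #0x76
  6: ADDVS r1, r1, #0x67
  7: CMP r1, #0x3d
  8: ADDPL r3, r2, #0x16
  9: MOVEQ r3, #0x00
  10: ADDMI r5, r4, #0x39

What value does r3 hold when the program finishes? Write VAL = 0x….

VAL = 0x0c

0: ✓ CMP  NZCV=0010
1: · MOVVS
2: · MOVMI
3: ✓ CMP  NZCV=1001
4: · MOVVC
5: · SUBHI
6: ✓ ADDVS  r1←0xab
7: ✓ CMP  NZCV=0011
8: ✓ ADDPL  r3←0x0c
9: · MOVEQ
10: · ADDMI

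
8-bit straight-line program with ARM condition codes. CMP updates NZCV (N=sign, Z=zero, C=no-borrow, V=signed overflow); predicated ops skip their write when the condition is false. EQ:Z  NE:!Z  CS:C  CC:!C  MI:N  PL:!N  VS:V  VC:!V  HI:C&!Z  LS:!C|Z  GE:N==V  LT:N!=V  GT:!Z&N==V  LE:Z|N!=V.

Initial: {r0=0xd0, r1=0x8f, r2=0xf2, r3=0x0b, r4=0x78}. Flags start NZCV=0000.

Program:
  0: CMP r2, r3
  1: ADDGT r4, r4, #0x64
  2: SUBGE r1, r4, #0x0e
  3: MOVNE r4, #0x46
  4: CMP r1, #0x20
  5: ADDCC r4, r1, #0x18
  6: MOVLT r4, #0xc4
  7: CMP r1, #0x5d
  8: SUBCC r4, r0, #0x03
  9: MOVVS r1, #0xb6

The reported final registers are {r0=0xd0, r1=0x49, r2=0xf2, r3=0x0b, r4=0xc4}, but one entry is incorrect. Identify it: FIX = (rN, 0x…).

0: ✓ CMP  NZCV=1010
1: · ADDGT
2: · SUBGE
3: ✓ MOVNE  r4←0x46
4: ✓ CMP  NZCV=0011
5: · ADDCC
6: ✓ MOVLT  r4←0xc4
7: ✓ CMP  NZCV=0011
8: · SUBCC
9: ✓ MOVVS  r1←0xb6

FIX = (r1, 0xb6)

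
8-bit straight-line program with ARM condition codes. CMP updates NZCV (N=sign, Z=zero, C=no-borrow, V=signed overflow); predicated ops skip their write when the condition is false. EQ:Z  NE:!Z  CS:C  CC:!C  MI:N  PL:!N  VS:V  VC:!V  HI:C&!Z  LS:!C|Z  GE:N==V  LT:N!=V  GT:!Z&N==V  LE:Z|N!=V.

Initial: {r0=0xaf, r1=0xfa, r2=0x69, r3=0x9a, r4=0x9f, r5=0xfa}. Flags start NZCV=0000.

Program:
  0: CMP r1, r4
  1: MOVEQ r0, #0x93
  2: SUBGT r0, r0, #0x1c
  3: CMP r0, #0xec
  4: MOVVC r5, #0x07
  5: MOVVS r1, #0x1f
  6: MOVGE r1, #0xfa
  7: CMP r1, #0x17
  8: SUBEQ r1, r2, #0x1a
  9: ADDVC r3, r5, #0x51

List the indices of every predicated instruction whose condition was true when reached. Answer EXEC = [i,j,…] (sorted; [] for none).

EXEC = [2,4,9]

0: ✓ CMP  NZCV=0010
1: · MOVEQ
2: ✓ SUBGT  r0←0x93
3: ✓ CMP  NZCV=1000
4: ✓ MOVVC  r5←0x07
5: · MOVVS
6: · MOVGE
7: ✓ CMP  NZCV=1010
8: · SUBEQ
9: ✓ ADDVC  r3←0x58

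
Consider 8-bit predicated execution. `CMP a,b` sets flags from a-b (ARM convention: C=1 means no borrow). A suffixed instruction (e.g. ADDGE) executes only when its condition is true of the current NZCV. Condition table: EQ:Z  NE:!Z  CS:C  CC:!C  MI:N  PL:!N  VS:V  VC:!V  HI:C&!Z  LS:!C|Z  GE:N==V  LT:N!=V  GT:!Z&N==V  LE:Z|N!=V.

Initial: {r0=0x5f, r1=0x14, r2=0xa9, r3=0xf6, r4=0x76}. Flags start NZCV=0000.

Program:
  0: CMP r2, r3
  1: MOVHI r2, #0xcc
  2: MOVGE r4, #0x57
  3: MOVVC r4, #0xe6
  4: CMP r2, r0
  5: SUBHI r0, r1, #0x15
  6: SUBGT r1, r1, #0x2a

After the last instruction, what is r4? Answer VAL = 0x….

[0] flags=1000 → (cmp)
[1] flags=1000 HI?F → skip
[2] flags=1000 GE?F → skip
[3] flags=1000 VC?T → r4=0xe6
[4] flags=0011 → (cmp)
[5] flags=0011 HI?T → r0=0xff
[6] flags=0011 GT?F → skip

VAL = 0xe6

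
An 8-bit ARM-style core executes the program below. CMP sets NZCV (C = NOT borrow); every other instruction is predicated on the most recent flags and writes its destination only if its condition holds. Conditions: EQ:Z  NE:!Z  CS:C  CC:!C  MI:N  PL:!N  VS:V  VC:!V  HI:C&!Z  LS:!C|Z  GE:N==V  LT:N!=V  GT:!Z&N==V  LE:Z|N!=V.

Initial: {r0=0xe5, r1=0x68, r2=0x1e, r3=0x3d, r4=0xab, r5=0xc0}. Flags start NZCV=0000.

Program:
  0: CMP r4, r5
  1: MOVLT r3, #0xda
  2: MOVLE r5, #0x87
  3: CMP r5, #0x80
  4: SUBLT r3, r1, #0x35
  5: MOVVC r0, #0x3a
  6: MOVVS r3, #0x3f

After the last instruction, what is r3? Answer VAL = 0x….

[0] flags=1000 → (cmp)
[1] flags=1000 LT?T → r3=0xda
[2] flags=1000 LE?T → r5=0x87
[3] flags=0010 → (cmp)
[4] flags=0010 LT?F → skip
[5] flags=0010 VC?T → r0=0x3a
[6] flags=0010 VS?F → skip

VAL = 0xda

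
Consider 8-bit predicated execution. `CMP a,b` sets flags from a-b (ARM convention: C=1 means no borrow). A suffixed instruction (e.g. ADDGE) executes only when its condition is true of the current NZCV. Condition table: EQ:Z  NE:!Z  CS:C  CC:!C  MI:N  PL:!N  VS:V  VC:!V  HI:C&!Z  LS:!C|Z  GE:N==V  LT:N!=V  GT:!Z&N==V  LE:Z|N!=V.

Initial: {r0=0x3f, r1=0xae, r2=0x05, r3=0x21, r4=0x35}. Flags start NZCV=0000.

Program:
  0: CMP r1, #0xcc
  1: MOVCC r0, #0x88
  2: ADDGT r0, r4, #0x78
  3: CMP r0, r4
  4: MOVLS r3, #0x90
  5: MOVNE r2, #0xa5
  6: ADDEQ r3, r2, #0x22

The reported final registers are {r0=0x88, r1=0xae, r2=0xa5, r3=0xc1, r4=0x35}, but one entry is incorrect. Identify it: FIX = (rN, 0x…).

0: ✓ CMP  NZCV=1000
1: ✓ MOVCC  r0←0x88
2: · ADDGT
3: ✓ CMP  NZCV=0011
4: · MOVLS
5: ✓ MOVNE  r2←0xa5
6: · ADDEQ

FIX = (r3, 0x21)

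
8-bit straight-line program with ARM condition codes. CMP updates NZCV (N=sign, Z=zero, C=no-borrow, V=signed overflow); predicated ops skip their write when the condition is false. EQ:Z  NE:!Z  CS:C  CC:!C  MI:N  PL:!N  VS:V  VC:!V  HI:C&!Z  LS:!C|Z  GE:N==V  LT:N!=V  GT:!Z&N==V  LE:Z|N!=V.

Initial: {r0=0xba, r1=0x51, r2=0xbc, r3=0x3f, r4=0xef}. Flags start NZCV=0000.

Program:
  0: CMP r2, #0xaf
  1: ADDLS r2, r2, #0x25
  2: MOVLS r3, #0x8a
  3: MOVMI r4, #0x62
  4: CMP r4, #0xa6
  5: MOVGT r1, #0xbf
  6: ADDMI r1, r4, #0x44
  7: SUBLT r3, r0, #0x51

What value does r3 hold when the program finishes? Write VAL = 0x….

0: ✓ CMP  NZCV=0010
1: · ADDLS
2: · MOVLS
3: · MOVMI
4: ✓ CMP  NZCV=0010
5: ✓ MOVGT  r1←0xbf
6: · ADDMI
7: · SUBLT

VAL = 0x3f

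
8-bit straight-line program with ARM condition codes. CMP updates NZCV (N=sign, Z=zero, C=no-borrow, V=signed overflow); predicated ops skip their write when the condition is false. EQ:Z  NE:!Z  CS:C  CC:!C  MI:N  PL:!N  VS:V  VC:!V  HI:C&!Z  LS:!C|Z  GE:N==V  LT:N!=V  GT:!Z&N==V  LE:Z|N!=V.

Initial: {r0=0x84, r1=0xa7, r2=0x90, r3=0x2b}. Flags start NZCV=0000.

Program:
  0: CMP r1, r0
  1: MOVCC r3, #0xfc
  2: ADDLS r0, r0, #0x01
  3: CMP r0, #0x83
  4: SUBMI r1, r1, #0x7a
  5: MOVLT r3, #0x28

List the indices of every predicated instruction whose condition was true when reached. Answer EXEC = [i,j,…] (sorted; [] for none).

EXEC = []

0: ✓ CMP  NZCV=0010
1: · MOVCC
2: · ADDLS
3: ✓ CMP  NZCV=0010
4: · SUBMI
5: · MOVLT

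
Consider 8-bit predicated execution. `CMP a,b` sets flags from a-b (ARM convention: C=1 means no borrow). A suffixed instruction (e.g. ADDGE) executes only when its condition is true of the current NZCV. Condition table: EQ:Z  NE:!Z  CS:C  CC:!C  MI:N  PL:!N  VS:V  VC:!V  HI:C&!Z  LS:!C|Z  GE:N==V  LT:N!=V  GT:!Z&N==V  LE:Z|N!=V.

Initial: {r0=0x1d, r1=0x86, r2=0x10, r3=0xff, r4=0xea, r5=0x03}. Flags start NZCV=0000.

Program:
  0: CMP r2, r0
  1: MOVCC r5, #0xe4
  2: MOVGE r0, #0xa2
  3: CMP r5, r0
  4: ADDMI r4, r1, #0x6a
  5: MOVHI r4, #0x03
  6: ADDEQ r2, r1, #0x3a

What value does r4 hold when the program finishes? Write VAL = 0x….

VAL = 0x03

0: ✓ CMP  NZCV=1000
1: ✓ MOVCC  r5←0xe4
2: · MOVGE
3: ✓ CMP  NZCV=1010
4: ✓ ADDMI  r4←0xf0
5: ✓ MOVHI  r4←0x03
6: · ADDEQ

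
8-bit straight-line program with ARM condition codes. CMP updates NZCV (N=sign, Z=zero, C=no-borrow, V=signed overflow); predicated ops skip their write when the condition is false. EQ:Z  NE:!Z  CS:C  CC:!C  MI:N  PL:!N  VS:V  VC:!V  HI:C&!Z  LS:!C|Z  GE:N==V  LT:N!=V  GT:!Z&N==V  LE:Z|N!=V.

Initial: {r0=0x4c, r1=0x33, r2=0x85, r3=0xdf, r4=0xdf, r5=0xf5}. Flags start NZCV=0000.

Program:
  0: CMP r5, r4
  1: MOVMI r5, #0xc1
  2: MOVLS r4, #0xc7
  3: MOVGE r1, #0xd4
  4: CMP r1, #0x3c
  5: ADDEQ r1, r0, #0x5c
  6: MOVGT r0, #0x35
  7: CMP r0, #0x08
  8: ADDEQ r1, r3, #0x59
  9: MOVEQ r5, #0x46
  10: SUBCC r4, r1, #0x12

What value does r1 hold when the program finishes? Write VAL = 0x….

[0] flags=0010 → (cmp)
[1] flags=0010 MI?F → skip
[2] flags=0010 LS?F → skip
[3] flags=0010 GE?T → r1=0xd4
[4] flags=1010 → (cmp)
[5] flags=1010 EQ?F → skip
[6] flags=1010 GT?F → skip
[7] flags=0010 → (cmp)
[8] flags=0010 EQ?F → skip
[9] flags=0010 EQ?F → skip
[10] flags=0010 CC?F → skip

VAL = 0xd4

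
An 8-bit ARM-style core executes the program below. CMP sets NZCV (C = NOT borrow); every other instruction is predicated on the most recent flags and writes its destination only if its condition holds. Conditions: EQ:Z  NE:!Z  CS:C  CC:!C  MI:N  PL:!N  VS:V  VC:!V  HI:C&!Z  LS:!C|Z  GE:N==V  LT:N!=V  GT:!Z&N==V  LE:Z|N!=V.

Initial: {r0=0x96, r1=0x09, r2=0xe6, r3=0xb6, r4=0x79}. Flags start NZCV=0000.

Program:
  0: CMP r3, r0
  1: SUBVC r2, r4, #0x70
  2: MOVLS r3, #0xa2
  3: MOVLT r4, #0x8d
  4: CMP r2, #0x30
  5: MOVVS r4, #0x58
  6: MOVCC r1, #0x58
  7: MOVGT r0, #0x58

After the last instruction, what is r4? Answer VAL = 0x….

VAL = 0x79

0: ✓ CMP  NZCV=0010
1: ✓ SUBVC  r2←0x09
2: · MOVLS
3: · MOVLT
4: ✓ CMP  NZCV=1000
5: · MOVVS
6: ✓ MOVCC  r1←0x58
7: · MOVGT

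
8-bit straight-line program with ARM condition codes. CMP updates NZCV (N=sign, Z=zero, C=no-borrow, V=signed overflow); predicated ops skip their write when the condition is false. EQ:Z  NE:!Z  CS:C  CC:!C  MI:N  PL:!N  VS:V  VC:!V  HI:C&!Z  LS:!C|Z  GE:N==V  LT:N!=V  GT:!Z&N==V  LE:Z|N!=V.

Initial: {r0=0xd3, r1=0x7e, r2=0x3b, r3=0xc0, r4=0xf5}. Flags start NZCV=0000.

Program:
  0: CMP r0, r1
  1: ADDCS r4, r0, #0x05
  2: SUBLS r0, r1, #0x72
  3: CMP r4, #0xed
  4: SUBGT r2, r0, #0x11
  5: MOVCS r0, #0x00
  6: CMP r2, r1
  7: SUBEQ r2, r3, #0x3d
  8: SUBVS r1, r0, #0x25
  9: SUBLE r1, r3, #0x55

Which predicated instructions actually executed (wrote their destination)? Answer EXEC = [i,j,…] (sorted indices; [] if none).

[0] flags=0011 → (cmp)
[1] flags=0011 CS?T → r4=0xd8
[2] flags=0011 LS?F → skip
[3] flags=1000 → (cmp)
[4] flags=1000 GT?F → skip
[5] flags=1000 CS?F → skip
[6] flags=1000 → (cmp)
[7] flags=1000 EQ?F → skip
[8] flags=1000 VS?F → skip
[9] flags=1000 LE?T → r1=0x6b

EXEC = [1,9]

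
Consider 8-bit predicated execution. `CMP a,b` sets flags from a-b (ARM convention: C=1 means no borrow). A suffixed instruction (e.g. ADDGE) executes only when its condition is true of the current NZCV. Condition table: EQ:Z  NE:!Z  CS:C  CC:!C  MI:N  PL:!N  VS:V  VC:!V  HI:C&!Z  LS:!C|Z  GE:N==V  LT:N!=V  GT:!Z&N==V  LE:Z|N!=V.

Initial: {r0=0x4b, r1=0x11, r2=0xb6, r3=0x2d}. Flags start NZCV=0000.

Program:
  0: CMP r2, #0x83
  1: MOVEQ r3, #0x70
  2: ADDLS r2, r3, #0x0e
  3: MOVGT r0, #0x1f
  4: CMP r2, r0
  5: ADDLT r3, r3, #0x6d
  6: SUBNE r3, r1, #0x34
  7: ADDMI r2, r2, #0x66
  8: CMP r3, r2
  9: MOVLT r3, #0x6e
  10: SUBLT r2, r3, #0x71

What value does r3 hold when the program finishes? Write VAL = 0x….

VAL = 0x6e

[0] flags=0010 → (cmp)
[1] flags=0010 EQ?F → skip
[2] flags=0010 LS?F → skip
[3] flags=0010 GT?T → r0=0x1f
[4] flags=1010 → (cmp)
[5] flags=1010 LT?T → r3=0x9a
[6] flags=1010 NE?T → r3=0xdd
[7] flags=1010 MI?T → r2=0x1c
[8] flags=1010 → (cmp)
[9] flags=1010 LT?T → r3=0x6e
[10] flags=1010 LT?T → r2=0xfd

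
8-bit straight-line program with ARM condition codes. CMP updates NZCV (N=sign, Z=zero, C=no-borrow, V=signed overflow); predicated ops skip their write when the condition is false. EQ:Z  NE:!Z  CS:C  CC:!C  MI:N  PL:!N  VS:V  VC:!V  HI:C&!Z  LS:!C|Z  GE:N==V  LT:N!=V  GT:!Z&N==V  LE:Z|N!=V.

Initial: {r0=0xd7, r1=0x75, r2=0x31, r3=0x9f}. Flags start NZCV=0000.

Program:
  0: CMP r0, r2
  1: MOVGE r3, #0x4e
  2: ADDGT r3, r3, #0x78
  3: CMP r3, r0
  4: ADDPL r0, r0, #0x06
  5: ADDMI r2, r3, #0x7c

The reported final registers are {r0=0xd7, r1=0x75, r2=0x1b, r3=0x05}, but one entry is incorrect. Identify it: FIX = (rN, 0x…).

0: ✓ CMP  NZCV=1010
1: · MOVGE
2: · ADDGT
3: ✓ CMP  NZCV=1000
4: · ADDPL
5: ✓ ADDMI  r2←0x1b

FIX = (r3, 0x9f)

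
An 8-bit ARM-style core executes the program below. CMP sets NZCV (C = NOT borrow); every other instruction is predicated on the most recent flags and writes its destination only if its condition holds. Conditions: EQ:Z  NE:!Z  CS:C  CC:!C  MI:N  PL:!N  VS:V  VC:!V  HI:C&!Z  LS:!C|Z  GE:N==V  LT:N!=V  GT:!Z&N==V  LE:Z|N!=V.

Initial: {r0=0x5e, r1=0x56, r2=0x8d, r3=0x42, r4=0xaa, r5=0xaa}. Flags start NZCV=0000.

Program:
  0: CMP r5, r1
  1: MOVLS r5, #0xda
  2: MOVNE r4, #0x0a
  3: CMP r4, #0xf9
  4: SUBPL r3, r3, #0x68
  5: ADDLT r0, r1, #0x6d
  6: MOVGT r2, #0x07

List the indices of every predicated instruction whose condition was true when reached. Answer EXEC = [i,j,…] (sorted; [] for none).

EXEC = [2,4,6]

[0] flags=0011 → (cmp)
[1] flags=0011 LS?F → skip
[2] flags=0011 NE?T → r4=0x0a
[3] flags=0000 → (cmp)
[4] flags=0000 PL?T → r3=0xda
[5] flags=0000 LT?F → skip
[6] flags=0000 GT?T → r2=0x07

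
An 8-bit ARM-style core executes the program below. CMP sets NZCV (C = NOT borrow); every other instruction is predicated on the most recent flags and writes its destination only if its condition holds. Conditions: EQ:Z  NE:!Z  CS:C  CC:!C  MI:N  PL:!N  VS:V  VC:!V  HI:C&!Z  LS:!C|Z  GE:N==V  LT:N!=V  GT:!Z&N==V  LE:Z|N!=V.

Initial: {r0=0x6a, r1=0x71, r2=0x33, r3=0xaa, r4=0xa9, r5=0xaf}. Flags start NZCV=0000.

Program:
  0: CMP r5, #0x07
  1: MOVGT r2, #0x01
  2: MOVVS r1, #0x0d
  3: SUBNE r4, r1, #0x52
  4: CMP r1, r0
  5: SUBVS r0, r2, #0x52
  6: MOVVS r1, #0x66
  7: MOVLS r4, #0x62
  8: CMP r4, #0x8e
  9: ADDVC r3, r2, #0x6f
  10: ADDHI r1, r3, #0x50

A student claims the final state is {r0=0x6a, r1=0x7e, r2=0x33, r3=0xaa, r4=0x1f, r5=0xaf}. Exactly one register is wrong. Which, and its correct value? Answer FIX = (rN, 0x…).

[0] flags=1010 → (cmp)
[1] flags=1010 GT?F → skip
[2] flags=1010 VS?F → skip
[3] flags=1010 NE?T → r4=0x1f
[4] flags=0010 → (cmp)
[5] flags=0010 VS?F → skip
[6] flags=0010 VS?F → skip
[7] flags=0010 LS?F → skip
[8] flags=1001 → (cmp)
[9] flags=1001 VC?F → skip
[10] flags=1001 HI?F → skip

FIX = (r1, 0x71)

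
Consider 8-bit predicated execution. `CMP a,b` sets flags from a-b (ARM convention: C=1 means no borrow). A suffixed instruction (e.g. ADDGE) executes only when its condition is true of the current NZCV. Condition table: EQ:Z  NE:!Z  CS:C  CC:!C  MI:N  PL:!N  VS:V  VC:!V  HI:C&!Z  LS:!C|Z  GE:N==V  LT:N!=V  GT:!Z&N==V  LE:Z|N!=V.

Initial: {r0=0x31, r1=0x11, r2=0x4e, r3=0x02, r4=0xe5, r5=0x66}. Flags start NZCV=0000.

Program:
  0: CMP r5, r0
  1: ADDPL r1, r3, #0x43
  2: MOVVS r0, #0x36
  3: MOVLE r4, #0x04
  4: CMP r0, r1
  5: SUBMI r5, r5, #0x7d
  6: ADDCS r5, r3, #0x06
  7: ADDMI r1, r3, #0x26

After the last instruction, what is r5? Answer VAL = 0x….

0: ✓ CMP  NZCV=0010
1: ✓ ADDPL  r1←0x45
2: · MOVVS
3: · MOVLE
4: ✓ CMP  NZCV=1000
5: ✓ SUBMI  r5←0xe9
6: · ADDCS
7: ✓ ADDMI  r1←0x28

VAL = 0xe9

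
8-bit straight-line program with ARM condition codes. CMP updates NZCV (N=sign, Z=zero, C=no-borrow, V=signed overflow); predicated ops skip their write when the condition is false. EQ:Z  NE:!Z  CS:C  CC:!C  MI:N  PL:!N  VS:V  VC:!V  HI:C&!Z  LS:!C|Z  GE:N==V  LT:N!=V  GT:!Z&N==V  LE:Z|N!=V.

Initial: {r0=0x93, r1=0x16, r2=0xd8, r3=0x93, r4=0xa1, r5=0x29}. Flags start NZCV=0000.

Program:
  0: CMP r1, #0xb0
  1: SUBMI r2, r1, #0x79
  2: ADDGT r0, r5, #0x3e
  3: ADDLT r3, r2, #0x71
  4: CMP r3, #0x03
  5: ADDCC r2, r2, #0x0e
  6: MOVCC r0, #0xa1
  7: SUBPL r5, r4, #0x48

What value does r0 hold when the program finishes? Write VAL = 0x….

VAL = 0x67

0: ✓ CMP  NZCV=0000
1: · SUBMI
2: ✓ ADDGT  r0←0x67
3: · ADDLT
4: ✓ CMP  NZCV=1010
5: · ADDCC
6: · MOVCC
7: · SUBPL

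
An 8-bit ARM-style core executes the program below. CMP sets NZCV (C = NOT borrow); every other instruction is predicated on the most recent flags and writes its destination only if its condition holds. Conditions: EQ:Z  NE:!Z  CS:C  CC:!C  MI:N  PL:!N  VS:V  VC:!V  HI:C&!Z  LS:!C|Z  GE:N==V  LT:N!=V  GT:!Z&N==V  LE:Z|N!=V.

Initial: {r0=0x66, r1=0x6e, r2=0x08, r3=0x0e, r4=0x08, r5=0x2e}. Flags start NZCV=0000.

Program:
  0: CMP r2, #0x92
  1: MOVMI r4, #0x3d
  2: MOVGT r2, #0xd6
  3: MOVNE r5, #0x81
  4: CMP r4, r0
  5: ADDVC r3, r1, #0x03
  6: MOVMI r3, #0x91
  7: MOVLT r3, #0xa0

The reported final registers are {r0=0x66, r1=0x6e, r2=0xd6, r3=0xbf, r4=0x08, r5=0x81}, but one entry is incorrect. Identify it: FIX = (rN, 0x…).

0: ✓ CMP  NZCV=0000
1: · MOVMI
2: ✓ MOVGT  r2←0xd6
3: ✓ MOVNE  r5←0x81
4: ✓ CMP  NZCV=1000
5: ✓ ADDVC  r3←0x71
6: ✓ MOVMI  r3←0x91
7: ✓ MOVLT  r3←0xa0

FIX = (r3, 0xa0)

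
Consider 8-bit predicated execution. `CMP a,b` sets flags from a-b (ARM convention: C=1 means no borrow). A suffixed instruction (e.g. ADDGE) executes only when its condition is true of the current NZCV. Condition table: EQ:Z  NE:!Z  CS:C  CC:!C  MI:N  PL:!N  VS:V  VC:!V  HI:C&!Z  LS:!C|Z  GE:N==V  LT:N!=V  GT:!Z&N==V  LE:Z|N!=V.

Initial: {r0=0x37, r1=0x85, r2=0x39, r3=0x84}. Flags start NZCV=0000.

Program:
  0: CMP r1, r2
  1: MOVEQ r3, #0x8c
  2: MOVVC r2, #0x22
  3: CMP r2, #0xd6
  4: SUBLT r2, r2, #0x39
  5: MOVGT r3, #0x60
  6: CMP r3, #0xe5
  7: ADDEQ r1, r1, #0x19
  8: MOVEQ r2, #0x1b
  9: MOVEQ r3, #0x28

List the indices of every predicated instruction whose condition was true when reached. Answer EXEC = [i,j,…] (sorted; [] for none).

0: ✓ CMP  NZCV=0011
1: · MOVEQ
2: · MOVVC
3: ✓ CMP  NZCV=0000
4: · SUBLT
5: ✓ MOVGT  r3←0x60
6: ✓ CMP  NZCV=0000
7: · ADDEQ
8: · MOVEQ
9: · MOVEQ

EXEC = [5]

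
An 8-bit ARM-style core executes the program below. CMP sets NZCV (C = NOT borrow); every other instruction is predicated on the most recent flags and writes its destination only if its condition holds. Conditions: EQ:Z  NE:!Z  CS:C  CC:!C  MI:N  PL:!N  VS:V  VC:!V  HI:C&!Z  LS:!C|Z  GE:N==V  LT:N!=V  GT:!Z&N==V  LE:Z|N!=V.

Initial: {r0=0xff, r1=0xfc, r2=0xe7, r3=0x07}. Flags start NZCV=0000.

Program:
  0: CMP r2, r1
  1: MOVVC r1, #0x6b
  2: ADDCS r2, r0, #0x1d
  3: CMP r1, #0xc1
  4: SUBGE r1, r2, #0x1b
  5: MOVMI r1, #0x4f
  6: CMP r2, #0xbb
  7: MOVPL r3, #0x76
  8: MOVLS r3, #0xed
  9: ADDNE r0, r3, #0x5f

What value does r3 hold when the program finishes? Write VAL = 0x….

0: ✓ CMP  NZCV=1000
1: ✓ MOVVC  r1←0x6b
2: · ADDCS
3: ✓ CMP  NZCV=1001
4: ✓ SUBGE  r1←0xcc
5: ✓ MOVMI  r1←0x4f
6: ✓ CMP  NZCV=0010
7: ✓ MOVPL  r3←0x76
8: · MOVLS
9: ✓ ADDNE  r0←0xd5

VAL = 0x76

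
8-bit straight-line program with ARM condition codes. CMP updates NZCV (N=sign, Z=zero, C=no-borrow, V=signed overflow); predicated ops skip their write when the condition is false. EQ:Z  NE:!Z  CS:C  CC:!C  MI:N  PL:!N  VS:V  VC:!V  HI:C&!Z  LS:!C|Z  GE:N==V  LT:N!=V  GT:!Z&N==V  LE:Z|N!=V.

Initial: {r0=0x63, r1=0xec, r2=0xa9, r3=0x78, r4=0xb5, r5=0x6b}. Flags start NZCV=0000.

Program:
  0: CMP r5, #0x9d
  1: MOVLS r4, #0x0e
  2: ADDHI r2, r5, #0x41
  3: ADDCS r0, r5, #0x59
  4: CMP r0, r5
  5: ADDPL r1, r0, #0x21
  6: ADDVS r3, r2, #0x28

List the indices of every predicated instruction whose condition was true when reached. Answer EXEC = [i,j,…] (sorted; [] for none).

[0] flags=1001 → (cmp)
[1] flags=1001 LS?T → r4=0x0e
[2] flags=1001 HI?F → skip
[3] flags=1001 CS?F → skip
[4] flags=1000 → (cmp)
[5] flags=1000 PL?F → skip
[6] flags=1000 VS?F → skip

EXEC = [1]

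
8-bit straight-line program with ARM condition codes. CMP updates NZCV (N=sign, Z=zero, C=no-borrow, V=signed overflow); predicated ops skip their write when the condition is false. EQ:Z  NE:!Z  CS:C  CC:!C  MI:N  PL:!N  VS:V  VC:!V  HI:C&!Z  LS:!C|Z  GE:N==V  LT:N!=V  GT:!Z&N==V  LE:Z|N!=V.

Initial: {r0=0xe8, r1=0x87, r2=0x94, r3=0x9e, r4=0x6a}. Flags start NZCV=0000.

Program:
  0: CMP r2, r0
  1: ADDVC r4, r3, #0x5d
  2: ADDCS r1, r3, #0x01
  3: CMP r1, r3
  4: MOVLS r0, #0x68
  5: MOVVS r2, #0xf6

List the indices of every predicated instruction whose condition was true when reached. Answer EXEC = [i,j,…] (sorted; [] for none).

0: ✓ CMP  NZCV=1000
1: ✓ ADDVC  r4←0xfb
2: · ADDCS
3: ✓ CMP  NZCV=1000
4: ✓ MOVLS  r0←0x68
5: · MOVVS

EXEC = [1,4]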